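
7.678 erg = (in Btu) 7.277e-10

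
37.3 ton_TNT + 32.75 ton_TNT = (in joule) 2.931e+11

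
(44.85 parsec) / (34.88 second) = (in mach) 1.165e+14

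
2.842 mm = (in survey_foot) 0.009324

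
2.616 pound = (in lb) 2.616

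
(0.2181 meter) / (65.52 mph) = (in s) 0.007446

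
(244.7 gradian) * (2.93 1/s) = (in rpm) 107.5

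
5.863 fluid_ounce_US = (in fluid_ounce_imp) 6.102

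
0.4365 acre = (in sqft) 1.901e+04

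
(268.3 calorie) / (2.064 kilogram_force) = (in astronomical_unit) 3.707e-10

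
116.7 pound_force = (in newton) 519.1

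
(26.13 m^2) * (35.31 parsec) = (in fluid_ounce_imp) 1.002e+24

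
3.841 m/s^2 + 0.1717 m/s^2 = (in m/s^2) 4.013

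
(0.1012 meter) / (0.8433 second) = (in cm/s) 12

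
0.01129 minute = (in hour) 0.0001882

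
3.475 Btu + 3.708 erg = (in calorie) 876.3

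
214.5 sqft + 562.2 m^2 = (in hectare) 0.05821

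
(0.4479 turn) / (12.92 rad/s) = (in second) 0.2178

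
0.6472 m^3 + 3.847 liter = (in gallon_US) 172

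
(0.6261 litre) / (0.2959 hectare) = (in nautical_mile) 1.143e-10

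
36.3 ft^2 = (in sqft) 36.3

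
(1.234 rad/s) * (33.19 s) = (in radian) 40.96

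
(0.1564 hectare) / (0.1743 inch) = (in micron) 3.533e+11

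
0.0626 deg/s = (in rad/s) 0.001093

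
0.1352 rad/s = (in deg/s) 7.746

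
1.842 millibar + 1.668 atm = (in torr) 1269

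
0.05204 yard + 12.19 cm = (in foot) 0.5561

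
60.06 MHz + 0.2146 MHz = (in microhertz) 6.027e+13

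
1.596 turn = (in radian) 10.03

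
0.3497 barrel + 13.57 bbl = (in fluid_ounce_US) 7.483e+04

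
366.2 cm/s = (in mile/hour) 8.192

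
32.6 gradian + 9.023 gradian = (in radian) 0.6538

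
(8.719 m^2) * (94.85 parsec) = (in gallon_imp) 5.613e+21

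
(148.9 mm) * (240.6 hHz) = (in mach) 10.52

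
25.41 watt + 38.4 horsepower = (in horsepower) 38.43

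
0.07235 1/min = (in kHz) 1.206e-06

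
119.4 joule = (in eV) 7.452e+20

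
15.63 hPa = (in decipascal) 1.563e+04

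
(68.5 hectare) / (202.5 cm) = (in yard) 3.699e+05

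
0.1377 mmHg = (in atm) 0.0001812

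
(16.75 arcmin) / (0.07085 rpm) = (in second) 0.6567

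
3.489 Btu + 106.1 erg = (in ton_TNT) 8.798e-07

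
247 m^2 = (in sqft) 2659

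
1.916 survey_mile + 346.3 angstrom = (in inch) 1.214e+05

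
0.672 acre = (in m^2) 2719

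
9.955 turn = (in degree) 3584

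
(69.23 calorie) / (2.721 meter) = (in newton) 106.5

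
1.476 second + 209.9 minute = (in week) 0.02083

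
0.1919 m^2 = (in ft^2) 2.066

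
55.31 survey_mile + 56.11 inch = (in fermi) 8.901e+19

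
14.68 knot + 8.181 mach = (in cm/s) 2.793e+05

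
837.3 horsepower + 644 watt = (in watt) 6.25e+05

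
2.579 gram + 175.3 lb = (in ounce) 2805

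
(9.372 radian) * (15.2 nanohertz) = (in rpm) 1.36e-06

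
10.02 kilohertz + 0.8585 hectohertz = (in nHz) 1.011e+13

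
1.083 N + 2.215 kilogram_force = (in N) 22.8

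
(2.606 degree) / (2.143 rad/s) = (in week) 3.509e-08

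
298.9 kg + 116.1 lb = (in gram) 3.516e+05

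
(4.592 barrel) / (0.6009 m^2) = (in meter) 1.215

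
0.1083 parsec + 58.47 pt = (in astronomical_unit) 2.234e+04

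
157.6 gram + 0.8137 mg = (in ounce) 5.559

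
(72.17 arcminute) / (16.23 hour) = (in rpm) 3.431e-06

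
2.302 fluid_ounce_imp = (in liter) 0.06541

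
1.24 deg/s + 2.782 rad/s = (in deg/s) 160.6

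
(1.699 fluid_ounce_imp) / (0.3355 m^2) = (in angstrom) 1.439e+06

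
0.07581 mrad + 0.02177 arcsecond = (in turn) 1.208e-05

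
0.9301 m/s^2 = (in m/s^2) 0.9301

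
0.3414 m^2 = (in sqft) 3.675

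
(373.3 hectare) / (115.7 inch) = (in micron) 1.27e+12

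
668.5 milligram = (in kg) 0.0006685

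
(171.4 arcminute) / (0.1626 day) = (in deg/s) 0.0002033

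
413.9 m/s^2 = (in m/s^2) 413.9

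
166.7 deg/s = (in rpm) 27.78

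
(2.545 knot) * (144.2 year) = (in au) 0.0398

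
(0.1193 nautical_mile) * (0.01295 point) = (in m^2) 0.001009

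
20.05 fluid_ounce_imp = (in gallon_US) 0.1505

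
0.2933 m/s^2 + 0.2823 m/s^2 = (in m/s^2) 0.5756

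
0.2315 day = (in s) 2e+04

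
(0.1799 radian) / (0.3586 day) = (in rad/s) 5.806e-06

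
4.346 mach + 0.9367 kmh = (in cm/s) 1.48e+05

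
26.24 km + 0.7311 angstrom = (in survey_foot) 8.609e+04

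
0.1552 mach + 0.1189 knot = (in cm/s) 5291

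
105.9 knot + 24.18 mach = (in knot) 1.611e+04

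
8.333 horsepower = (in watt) 6214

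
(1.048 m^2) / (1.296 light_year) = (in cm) 8.547e-15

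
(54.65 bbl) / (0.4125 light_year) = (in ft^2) 2.396e-14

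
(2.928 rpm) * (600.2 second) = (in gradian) 1.172e+04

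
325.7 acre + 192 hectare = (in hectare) 323.8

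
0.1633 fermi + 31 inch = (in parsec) 2.552e-17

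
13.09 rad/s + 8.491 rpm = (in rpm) 133.5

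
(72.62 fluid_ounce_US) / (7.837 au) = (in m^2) 1.832e-15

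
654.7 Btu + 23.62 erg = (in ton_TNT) 0.0001651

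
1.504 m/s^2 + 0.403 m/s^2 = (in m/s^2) 1.907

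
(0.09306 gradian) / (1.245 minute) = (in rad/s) 1.957e-05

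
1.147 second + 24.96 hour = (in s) 8.986e+04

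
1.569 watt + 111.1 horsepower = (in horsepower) 111.1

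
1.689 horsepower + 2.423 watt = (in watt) 1262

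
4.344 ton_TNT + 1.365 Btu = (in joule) 1.818e+10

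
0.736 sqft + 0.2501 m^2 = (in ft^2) 3.428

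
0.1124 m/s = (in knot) 0.2185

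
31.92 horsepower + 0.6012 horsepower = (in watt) 2.425e+04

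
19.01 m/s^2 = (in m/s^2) 19.01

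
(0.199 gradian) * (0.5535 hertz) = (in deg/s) 0.09913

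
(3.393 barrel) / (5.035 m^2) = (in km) 0.0001071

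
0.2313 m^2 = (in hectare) 2.313e-05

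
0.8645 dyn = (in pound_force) 1.943e-06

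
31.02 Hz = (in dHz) 310.2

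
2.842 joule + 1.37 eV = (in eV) 1.774e+19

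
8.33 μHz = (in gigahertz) 8.33e-15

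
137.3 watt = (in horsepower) 0.1841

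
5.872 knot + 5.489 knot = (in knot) 11.36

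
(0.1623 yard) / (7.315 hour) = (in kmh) 2.029e-05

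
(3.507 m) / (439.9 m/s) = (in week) 1.318e-08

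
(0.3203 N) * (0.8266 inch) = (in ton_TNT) 1.607e-12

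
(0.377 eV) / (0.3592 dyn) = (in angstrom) 0.0001682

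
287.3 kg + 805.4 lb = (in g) 6.526e+05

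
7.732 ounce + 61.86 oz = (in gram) 1973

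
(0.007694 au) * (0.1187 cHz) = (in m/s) 1.366e+06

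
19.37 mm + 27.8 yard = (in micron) 2.544e+07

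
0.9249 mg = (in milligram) 0.9249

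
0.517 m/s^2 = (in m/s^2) 0.517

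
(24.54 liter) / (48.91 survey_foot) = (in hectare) 1.646e-07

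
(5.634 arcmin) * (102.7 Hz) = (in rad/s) 0.1683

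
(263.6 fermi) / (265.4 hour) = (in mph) 6.172e-19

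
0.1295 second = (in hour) 3.597e-05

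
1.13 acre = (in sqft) 4.922e+04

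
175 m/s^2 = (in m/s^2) 175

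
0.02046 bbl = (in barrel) 0.02046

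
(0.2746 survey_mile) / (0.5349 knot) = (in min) 26.77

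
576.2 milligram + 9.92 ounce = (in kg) 0.2818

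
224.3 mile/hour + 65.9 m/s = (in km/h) 598.2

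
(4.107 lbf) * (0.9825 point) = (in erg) 6.332e+04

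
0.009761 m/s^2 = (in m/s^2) 0.009761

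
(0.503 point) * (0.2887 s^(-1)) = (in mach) 1.505e-07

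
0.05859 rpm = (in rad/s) 0.006136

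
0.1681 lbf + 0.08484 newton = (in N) 0.8326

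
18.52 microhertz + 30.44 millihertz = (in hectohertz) 0.0003046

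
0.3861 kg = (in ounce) 13.62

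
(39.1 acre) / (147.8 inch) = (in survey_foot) 1.383e+05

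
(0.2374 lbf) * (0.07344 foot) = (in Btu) 2.24e-05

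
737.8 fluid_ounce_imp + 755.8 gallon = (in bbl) 18.13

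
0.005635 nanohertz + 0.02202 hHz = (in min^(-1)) 132.1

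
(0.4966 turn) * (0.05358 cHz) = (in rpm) 0.01596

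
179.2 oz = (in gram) 5080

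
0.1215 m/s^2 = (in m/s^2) 0.1215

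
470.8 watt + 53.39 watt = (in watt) 524.2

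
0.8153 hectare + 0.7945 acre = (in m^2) 1.137e+04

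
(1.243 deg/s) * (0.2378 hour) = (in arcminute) 6.385e+04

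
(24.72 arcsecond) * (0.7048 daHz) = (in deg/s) 0.0484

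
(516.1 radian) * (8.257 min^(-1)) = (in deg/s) 4069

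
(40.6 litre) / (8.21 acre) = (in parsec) 3.96e-23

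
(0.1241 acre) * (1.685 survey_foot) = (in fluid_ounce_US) 8.722e+06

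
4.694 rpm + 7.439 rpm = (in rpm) 12.13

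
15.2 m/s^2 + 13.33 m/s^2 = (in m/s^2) 28.53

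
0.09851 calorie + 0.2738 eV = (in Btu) 0.0003907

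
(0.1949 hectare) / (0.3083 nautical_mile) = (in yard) 3.733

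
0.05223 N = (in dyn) 5223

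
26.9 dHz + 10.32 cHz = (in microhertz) 2.793e+06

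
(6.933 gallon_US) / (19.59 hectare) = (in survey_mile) 8.324e-11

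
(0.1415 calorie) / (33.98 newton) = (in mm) 17.42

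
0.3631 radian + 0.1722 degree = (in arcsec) 7.551e+04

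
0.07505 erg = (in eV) 4.684e+10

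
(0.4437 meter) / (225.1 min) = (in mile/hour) 7.349e-05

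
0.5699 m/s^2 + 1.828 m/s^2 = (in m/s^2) 2.398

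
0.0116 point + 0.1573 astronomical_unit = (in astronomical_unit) 0.1573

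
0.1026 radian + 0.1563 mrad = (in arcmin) 353.3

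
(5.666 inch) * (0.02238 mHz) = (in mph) 7.205e-06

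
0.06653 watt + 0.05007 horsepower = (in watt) 37.4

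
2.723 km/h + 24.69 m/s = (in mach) 0.07473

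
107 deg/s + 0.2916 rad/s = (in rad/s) 2.159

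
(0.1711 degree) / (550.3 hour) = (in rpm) 1.439e-08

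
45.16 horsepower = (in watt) 3.368e+04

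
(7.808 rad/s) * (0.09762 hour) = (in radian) 2744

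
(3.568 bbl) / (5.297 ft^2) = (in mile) 0.0007163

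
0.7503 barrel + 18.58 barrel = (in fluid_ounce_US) 1.039e+05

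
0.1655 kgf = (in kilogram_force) 0.1655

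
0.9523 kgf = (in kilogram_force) 0.9523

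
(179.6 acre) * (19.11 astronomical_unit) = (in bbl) 1.307e+19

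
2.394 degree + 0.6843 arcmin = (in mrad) 41.98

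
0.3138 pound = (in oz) 5.021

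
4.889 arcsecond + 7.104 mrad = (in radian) 0.007128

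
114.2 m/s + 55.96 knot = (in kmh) 514.8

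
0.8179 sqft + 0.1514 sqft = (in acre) 2.225e-05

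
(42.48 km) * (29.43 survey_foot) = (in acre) 94.16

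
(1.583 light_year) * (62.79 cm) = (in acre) 2.324e+12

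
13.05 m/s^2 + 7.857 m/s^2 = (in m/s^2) 20.91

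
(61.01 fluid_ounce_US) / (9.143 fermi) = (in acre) 4.876e+07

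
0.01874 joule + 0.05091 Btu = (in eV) 3.354e+20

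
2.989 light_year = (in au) 1.89e+05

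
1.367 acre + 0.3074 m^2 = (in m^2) 5532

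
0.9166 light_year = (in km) 8.672e+12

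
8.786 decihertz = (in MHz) 8.786e-07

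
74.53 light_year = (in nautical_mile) 3.807e+14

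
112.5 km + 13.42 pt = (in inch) 4.429e+06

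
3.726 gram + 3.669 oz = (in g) 107.7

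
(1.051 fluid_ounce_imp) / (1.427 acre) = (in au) 3.457e-20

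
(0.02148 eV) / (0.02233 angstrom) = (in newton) 1.541e-09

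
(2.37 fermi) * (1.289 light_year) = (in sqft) 311.1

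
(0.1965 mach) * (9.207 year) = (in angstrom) 1.943e+20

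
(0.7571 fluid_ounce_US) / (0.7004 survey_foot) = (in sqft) 0.001129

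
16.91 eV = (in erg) 2.709e-11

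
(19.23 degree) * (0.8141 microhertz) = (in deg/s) 1.566e-05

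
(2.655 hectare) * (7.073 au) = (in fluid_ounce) 9.499e+20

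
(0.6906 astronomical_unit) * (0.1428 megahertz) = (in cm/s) 1.475e+18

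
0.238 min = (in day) 0.0001653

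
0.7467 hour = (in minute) 44.8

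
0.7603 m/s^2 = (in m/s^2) 0.7603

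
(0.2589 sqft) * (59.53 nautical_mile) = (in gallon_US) 7.005e+05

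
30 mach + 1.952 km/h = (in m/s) 1.022e+04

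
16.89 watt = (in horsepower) 0.02265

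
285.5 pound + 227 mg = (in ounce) 4568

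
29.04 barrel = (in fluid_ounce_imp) 1.625e+05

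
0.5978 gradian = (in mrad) 9.39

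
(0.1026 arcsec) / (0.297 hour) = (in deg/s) 2.666e-08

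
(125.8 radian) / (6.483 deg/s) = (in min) 18.53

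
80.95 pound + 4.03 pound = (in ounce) 1360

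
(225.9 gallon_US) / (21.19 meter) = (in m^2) 0.04036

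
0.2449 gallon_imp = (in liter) 1.113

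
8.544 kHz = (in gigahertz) 8.544e-06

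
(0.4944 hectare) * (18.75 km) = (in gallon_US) 2.449e+10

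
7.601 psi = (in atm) 0.5172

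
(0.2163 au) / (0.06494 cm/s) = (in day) 5.767e+08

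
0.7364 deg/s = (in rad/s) 0.01285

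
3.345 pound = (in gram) 1517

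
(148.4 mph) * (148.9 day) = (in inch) 3.36e+10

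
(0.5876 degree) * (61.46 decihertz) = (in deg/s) 3.611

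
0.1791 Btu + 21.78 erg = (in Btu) 0.1791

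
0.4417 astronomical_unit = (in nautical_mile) 3.568e+07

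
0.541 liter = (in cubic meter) 0.000541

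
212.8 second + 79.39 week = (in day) 555.7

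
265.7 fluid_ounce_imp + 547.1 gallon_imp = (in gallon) 659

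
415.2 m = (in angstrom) 4.152e+12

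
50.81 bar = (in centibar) 5081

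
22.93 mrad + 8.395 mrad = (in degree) 1.795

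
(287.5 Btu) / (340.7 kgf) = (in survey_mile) 0.05641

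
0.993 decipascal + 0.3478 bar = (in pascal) 3.478e+04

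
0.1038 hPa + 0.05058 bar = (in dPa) 5.068e+04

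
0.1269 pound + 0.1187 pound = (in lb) 0.2456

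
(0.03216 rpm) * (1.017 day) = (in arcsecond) 6.104e+07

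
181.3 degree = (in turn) 0.5036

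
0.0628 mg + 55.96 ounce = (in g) 1586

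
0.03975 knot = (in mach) 6.006e-05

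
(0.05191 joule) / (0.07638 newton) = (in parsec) 2.203e-17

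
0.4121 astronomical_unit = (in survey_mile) 3.831e+07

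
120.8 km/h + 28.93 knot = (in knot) 94.16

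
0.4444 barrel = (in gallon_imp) 15.54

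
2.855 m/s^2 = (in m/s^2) 2.855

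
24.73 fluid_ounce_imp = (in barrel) 0.00442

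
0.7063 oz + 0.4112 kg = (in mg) 4.312e+05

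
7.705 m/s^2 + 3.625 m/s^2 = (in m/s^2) 11.33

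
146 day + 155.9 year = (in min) 8.215e+07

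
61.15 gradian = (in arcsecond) 1.981e+05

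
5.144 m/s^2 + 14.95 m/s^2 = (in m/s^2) 20.09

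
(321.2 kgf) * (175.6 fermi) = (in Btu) 5.243e-13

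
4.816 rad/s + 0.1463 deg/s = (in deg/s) 276.1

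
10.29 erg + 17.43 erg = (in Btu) 2.627e-09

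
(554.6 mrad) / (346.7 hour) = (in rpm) 4.243e-06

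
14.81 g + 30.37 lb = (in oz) 486.4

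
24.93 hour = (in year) 0.002846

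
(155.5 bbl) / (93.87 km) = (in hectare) 2.634e-08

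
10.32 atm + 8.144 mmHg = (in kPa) 1047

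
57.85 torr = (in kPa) 7.713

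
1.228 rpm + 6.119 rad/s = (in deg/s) 358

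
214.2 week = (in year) 4.108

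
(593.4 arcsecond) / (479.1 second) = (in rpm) 5.734e-05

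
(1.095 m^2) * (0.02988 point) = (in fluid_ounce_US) 0.3903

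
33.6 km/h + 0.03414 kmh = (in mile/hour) 20.9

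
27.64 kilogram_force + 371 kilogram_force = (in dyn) 3.909e+08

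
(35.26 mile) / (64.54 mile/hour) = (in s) 1967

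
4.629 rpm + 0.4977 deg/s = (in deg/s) 28.27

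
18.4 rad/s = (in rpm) 175.7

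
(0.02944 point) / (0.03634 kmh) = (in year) 3.262e-11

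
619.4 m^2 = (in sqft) 6667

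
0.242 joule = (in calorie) 0.05784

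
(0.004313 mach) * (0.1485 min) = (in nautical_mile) 0.007065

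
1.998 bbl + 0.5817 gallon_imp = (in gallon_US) 84.61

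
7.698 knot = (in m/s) 3.96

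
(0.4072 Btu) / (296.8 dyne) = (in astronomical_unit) 9.676e-07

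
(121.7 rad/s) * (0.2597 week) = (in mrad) 1.912e+10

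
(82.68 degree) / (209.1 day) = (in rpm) 7.627e-07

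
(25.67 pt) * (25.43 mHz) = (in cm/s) 0.02303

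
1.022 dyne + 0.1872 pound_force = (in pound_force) 0.1872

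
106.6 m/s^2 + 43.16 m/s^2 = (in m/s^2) 149.8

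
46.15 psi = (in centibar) 318.2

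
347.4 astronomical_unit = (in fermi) 5.197e+28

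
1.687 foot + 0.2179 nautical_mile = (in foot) 1326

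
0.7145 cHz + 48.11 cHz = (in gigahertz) 4.882e-10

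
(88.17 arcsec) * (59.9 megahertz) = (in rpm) 2.445e+05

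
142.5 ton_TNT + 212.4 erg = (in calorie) 1.425e+11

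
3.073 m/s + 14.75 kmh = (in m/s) 7.17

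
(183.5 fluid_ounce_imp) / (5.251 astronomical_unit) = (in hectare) 6.637e-19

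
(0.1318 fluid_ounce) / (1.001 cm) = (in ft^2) 0.004191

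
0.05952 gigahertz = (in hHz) 5.952e+05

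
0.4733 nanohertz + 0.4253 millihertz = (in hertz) 0.0004253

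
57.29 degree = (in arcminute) 3437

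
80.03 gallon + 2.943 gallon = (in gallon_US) 82.97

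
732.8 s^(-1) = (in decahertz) 73.28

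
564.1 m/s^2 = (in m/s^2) 564.1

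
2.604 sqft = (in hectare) 2.419e-05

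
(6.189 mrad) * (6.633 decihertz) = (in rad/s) 0.004105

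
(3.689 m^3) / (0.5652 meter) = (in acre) 0.001613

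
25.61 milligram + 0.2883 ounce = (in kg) 0.008199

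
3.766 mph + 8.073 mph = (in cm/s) 529.3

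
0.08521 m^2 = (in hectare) 8.521e-06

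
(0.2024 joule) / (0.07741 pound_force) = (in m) 0.5878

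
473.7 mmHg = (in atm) 0.6233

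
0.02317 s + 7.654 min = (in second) 459.3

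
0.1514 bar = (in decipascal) 1.514e+05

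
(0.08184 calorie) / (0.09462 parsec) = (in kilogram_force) 1.196e-17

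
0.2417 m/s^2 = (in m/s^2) 0.2417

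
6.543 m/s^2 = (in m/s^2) 6.543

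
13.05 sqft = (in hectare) 0.0001212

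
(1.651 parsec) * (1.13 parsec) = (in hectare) 1.776e+29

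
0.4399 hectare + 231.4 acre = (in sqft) 1.013e+07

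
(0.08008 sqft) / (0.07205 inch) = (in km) 0.004065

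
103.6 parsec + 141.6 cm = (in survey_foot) 1.049e+19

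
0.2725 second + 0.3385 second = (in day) 7.072e-06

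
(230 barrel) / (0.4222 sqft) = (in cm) 9.323e+04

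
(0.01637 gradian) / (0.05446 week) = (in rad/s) 7.807e-09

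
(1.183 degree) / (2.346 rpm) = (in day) 9.727e-07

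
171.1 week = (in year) 3.281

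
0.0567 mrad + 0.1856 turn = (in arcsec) 2.405e+05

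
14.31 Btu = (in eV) 9.423e+22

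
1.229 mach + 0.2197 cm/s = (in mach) 1.229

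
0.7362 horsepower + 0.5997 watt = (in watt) 549.6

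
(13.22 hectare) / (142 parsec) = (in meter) 3.017e-14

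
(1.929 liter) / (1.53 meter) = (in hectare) 1.261e-07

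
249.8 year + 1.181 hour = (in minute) 1.313e+08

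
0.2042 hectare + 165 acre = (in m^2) 6.698e+05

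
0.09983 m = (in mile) 6.203e-05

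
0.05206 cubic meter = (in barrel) 0.3274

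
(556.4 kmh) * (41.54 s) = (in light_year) 6.786e-13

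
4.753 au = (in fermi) 7.11e+26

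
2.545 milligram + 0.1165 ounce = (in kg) 0.003305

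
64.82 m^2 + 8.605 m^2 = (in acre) 0.01814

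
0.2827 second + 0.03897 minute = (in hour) 0.000728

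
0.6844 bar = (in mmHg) 513.3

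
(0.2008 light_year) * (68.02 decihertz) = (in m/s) 1.292e+16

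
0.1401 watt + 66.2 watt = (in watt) 66.34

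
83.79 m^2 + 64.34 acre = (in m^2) 2.605e+05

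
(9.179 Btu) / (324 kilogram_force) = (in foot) 10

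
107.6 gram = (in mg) 1.076e+05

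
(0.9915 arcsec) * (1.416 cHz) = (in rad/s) 6.807e-08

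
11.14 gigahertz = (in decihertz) 1.114e+11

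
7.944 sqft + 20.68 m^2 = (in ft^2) 230.5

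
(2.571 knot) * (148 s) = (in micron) 1.958e+08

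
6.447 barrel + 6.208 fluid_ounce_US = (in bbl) 6.448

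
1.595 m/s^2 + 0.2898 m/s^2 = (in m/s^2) 1.885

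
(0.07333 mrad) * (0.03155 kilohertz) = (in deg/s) 0.1326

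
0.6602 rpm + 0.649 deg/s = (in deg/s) 4.61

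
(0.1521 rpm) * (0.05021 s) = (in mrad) 0.7997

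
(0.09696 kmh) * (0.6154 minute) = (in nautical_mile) 0.000537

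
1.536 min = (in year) 2.922e-06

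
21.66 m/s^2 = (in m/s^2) 21.66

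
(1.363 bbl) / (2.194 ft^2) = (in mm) 1063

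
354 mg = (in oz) 0.01249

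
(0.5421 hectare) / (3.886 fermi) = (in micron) 1.395e+24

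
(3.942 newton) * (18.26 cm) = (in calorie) 0.172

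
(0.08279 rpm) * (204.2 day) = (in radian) 1.53e+05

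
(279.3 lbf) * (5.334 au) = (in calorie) 2.369e+14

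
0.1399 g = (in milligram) 139.9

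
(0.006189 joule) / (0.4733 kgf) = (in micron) 1333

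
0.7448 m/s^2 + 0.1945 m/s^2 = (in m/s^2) 0.9393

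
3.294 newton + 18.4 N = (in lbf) 4.877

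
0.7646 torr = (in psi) 0.01478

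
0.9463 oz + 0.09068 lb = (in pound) 0.1498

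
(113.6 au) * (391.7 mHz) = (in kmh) 2.396e+13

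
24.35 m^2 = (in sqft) 262.1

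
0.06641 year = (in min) 3.491e+04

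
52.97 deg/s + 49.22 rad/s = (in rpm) 478.8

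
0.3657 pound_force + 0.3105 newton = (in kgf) 0.1975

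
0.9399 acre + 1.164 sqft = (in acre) 0.9399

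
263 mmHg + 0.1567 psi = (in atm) 0.3567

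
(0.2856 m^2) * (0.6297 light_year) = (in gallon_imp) 3.743e+17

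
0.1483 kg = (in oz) 5.231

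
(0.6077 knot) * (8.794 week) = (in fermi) 1.663e+21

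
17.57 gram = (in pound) 0.03874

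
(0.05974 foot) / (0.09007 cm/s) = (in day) 0.000234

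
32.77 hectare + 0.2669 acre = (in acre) 81.24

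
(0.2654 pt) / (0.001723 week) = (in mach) 2.639e-10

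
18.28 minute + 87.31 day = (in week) 12.47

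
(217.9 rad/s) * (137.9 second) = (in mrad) 3.005e+07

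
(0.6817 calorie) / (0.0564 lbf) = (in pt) 3.223e+04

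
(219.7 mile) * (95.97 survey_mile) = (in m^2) 5.461e+10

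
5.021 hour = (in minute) 301.3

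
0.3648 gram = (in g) 0.3648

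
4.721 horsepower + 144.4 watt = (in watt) 3665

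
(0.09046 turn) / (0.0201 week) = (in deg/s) 0.002679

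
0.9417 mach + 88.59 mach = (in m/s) 3.049e+04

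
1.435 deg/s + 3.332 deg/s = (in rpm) 0.7945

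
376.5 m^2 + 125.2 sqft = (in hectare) 0.03881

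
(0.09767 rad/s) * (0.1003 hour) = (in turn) 5.613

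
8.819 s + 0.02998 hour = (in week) 0.000193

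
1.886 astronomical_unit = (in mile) 1.753e+08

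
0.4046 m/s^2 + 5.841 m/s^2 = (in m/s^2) 6.246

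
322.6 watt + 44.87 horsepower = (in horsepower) 45.3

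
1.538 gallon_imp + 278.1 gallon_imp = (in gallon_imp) 279.6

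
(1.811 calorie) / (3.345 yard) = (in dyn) 2.477e+05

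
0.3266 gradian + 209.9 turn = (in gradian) 8.396e+04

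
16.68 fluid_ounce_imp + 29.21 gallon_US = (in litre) 111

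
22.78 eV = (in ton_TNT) 8.723e-28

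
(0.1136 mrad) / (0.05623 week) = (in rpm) 3.19e-08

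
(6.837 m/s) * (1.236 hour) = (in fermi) 3.042e+19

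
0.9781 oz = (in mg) 2.773e+04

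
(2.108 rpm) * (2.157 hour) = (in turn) 272.8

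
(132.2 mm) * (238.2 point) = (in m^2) 0.01111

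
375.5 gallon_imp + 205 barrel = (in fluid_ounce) 1.16e+06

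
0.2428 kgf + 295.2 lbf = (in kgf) 134.1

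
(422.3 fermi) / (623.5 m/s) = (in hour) 1.881e-19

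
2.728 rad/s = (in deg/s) 156.3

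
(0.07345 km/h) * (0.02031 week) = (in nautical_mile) 0.1353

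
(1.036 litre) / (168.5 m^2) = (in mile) 3.82e-09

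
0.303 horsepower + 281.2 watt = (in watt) 507.1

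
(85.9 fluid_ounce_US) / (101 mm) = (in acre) 6.215e-06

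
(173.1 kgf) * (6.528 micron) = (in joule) 0.01108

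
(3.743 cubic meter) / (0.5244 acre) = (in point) 5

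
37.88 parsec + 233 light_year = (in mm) 3.373e+21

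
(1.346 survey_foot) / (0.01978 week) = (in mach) 1.007e-07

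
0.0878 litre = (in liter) 0.0878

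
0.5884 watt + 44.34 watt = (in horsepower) 0.06025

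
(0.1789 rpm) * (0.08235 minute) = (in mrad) 92.57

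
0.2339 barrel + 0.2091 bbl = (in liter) 70.43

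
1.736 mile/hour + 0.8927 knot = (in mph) 2.763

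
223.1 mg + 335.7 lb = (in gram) 1.523e+05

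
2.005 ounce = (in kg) 0.05684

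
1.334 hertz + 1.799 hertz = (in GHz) 3.133e-09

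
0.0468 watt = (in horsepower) 6.276e-05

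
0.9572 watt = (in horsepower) 0.001284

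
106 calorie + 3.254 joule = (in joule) 446.8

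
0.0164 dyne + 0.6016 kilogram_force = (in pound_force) 1.326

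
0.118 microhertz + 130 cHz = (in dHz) 13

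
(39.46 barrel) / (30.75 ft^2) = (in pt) 6225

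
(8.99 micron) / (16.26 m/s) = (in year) 1.753e-14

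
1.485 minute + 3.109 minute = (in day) 0.00319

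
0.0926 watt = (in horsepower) 0.0001242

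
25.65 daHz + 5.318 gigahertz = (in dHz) 5.318e+10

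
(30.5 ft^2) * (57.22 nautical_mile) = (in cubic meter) 3.003e+05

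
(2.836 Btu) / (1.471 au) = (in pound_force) 3.057e-09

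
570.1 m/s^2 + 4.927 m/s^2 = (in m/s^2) 575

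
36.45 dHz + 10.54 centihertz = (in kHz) 0.00375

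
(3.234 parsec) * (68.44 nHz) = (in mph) 1.528e+10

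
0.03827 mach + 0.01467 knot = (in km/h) 46.94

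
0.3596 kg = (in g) 359.6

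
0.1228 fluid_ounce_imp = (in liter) 0.003489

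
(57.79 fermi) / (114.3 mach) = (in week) 2.455e-24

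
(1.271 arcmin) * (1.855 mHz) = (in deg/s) 3.93e-05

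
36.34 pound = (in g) 1.648e+04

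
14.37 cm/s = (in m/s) 0.1437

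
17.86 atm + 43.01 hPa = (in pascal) 1.814e+06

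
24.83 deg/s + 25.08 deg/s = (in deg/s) 49.91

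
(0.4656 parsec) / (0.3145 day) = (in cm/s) 5.287e+13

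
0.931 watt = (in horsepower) 0.001248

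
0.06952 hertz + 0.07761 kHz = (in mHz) 7.768e+04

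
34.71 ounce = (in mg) 9.84e+05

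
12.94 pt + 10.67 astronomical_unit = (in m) 1.596e+12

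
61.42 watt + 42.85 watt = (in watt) 104.3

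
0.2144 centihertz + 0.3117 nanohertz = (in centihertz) 0.2144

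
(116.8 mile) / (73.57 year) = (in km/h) 0.0002917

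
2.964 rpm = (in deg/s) 17.78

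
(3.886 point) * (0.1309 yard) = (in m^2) 0.0001641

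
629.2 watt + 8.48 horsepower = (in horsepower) 9.324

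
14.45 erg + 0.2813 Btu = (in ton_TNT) 7.093e-08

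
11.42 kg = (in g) 1.142e+04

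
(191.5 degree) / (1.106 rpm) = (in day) 0.000334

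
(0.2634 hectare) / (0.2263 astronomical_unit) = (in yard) 8.509e-08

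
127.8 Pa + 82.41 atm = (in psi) 1211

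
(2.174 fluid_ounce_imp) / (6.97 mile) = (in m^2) 5.507e-09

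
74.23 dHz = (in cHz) 742.3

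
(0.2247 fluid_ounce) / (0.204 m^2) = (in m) 3.257e-05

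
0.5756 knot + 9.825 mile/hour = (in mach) 0.01377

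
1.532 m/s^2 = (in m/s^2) 1.532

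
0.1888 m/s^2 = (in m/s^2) 0.1888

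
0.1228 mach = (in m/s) 41.81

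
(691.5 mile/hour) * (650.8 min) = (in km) 1.207e+04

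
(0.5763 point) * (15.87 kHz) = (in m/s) 3.226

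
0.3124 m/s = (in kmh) 1.125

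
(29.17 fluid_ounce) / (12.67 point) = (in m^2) 0.193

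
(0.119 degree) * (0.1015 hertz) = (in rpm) 0.002013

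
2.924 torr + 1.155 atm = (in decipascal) 1.174e+06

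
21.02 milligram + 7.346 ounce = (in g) 208.3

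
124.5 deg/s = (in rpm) 20.75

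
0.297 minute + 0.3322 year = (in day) 121.3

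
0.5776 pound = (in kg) 0.262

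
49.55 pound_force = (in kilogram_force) 22.48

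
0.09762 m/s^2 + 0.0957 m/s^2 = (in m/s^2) 0.1933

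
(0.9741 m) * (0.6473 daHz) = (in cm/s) 630.5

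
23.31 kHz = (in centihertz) 2.331e+06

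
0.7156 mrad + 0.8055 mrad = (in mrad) 1.521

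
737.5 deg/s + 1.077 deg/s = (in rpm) 123.1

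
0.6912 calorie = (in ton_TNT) 6.912e-10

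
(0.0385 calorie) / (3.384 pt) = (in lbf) 30.33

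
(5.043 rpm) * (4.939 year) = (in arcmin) 2.828e+11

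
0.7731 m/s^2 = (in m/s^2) 0.7731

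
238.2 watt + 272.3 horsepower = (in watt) 2.033e+05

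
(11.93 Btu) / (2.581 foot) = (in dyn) 1.6e+09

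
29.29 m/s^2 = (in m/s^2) 29.29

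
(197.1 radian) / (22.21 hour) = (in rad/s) 0.002465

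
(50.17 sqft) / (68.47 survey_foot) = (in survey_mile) 0.0001388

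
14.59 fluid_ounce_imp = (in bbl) 0.002607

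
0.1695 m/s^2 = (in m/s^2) 0.1695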